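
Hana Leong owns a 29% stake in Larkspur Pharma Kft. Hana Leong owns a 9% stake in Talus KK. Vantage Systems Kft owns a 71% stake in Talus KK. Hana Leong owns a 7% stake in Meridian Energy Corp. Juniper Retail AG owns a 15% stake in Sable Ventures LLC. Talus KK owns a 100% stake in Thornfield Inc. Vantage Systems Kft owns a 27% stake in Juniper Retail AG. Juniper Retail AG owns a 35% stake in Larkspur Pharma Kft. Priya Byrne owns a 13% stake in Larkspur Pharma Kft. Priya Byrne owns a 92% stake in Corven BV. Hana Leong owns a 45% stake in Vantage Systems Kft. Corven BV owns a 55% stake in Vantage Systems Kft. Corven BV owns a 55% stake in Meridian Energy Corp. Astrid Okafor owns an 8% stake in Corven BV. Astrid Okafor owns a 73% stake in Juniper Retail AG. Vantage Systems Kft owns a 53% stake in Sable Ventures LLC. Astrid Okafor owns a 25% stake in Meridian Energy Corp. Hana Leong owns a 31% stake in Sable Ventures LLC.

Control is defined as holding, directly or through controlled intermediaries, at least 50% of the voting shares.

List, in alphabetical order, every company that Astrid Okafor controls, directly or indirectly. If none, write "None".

Astrid holds 73% of Juniper, so Astrid controls Juniper.
No other company's threshold is met.

Juniper Retail AG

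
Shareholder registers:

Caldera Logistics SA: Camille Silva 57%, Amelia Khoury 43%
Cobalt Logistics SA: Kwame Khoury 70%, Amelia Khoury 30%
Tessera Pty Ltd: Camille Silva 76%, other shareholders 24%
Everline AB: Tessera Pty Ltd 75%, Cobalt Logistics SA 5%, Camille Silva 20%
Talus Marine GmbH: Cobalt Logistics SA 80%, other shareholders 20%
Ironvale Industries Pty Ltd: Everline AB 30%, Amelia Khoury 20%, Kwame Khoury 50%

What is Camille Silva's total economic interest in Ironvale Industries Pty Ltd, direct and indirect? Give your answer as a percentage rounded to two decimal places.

23.10%

Camille reaches Ironvale along 2 paths.
Via Tessera → Everline: 76% × 75% × 30% = 17.1%.
Via Everline: 20% × 30% = 6%.
Total: 17.1% + 6% = 23.1%.
Rounded: 23.10%.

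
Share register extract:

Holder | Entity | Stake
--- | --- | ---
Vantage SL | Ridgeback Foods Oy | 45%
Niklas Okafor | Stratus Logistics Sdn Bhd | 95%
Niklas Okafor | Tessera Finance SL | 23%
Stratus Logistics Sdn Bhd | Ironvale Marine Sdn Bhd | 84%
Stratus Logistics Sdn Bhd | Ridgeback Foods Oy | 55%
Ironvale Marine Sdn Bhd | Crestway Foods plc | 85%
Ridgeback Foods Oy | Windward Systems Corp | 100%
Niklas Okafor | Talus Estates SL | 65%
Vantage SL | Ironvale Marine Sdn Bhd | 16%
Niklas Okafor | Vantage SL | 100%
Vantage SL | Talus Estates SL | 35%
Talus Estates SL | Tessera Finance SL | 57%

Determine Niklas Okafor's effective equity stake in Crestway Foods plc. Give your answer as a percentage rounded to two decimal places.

Niklas reaches Crestway along 2 paths.
Via Stratus → Ironvale: 95% × 84% × 85% = 67.83%.
Via Vantage → Ironvale: 100% × 16% × 85% = 13.6%.
Total: 67.83% + 13.6% = 81.43%.

81.43%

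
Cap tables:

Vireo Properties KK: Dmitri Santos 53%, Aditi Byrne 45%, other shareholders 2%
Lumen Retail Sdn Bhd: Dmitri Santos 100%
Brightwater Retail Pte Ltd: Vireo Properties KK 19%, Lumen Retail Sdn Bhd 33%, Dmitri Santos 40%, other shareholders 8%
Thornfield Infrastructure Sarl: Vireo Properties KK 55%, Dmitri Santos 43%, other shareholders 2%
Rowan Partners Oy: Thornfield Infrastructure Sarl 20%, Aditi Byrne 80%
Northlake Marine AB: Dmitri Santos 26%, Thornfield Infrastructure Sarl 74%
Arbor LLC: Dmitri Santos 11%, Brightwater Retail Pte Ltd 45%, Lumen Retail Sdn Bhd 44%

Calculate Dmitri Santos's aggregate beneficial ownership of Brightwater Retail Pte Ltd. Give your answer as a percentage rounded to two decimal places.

Dmitri reaches Brightwater along 3 paths.
Via Vireo: 53% × 19% = 10.07%.
Via Lumen: 100% × 33% = 33%.
Direct stake: 40% = 40%.
Total: 10.07% + 33% + 40% = 83.07%.

83.07%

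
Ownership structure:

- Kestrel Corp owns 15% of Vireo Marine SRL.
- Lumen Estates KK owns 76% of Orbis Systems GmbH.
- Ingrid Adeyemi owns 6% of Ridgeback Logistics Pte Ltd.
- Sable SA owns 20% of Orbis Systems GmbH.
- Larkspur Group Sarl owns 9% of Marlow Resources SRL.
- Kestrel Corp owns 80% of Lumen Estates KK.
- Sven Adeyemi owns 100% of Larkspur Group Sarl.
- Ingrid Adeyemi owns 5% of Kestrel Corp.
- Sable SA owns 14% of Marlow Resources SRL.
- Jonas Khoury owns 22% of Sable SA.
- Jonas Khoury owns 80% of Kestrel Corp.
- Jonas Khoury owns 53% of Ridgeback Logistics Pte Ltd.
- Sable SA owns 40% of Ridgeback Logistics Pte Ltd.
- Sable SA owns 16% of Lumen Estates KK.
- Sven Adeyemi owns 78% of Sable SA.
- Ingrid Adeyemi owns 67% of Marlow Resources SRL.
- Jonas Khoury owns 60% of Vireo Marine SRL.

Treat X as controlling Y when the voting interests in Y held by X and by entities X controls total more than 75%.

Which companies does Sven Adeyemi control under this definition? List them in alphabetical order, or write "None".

Sven holds 78% of Sable, so Sven controls Sable.
Sven holds 100% of Larkspur, so Sven controls Larkspur.
No other company's threshold is met.

Larkspur Group Sarl, Sable SA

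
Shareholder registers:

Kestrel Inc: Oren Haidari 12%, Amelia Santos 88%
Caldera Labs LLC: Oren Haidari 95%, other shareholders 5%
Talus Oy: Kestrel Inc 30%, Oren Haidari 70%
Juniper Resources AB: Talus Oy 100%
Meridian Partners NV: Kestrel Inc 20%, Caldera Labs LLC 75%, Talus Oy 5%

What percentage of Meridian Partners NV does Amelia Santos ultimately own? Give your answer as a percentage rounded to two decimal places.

Amelia reaches Meridian along 2 paths.
Via Kestrel: 88% × 20% = 17.6%.
Via Kestrel → Talus: 88% × 30% × 5% = 1.32%.
Total: 17.6% + 1.32% = 18.92%.

18.92%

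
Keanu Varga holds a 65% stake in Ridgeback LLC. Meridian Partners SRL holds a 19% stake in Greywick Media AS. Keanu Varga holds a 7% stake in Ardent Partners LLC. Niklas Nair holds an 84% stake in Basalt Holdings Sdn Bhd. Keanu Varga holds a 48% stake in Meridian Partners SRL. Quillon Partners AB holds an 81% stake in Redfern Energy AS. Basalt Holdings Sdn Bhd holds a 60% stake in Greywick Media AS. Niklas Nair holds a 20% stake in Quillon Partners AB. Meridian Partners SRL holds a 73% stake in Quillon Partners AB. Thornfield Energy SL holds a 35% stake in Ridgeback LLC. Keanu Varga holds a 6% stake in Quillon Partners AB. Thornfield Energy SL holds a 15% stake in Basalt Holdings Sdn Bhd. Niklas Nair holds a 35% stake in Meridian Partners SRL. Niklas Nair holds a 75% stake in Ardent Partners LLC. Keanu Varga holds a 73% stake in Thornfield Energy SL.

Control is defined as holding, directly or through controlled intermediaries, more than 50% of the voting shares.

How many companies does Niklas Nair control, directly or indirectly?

3

Niklas holds 75% of Ardent, so Niklas controls Ardent.
Niklas holds 84% of Basalt, so Niklas controls Basalt.
Basalt holds 60% of Greywick, so Niklas controls Greywick.
No other company's threshold is met.
Niklas controls 3 companies.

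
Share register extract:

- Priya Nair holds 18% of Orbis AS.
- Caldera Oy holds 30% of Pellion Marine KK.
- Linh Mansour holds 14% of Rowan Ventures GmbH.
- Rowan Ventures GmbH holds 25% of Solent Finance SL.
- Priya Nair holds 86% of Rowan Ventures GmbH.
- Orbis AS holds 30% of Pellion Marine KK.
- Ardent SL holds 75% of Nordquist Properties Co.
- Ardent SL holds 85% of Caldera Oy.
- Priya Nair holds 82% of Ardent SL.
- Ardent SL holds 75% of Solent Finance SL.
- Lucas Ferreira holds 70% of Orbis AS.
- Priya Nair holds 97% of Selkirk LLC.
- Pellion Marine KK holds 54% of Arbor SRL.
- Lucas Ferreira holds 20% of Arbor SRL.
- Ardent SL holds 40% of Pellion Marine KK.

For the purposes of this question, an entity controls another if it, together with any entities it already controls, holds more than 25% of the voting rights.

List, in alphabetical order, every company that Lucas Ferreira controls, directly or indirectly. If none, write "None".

Arbor SRL, Orbis AS, Pellion Marine KK

Lucas holds 70% of Orbis, so Lucas controls Orbis.
Orbis holds 30% of Pellion, so Lucas controls Pellion.
Pellion and Lucas together hold 54% + 20% = 74% of Arbor, so Lucas controls Arbor.
No other company's threshold is met.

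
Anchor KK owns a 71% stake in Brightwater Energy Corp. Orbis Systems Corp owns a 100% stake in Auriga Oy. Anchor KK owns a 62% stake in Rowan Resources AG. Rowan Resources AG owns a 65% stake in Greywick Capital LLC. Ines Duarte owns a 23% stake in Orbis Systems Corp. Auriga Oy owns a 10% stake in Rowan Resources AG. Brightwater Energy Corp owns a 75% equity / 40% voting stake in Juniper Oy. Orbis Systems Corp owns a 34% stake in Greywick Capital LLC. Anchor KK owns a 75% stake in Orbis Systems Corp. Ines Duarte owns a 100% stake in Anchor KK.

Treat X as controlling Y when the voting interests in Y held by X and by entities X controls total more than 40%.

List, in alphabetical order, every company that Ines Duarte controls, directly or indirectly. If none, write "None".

Ines holds 100% of Anchor, so Ines controls Anchor.
Ines and Anchor together hold 23% + 75% = 98% of Orbis, so Ines controls Orbis.
Anchor holds 71% of Brightwater, so Ines controls Brightwater.
Orbis holds 100% of Auriga, so Ines controls Auriga.
Anchor and Auriga together hold 62% + 10% = 72% of Rowan, so Ines controls Rowan.
Orbis and Rowan together hold 34% + 65% = 99% of Greywick, so Ines controls Greywick.
No other company's threshold is met.

Anchor KK, Auriga Oy, Brightwater Energy Corp, Greywick Capital LLC, Orbis Systems Corp, Rowan Resources AG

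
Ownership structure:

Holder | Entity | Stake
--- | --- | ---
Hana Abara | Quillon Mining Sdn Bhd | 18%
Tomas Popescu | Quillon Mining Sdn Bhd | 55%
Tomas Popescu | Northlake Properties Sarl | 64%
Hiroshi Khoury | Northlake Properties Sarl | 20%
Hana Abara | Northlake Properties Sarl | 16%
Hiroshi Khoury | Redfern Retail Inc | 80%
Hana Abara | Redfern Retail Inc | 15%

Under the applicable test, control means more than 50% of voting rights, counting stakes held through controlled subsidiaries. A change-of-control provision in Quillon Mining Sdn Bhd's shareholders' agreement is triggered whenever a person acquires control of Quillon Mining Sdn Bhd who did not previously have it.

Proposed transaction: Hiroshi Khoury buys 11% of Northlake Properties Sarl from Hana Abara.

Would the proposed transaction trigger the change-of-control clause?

The purchase adds only to Hiroshi's holdings (Hana's stake shrinks), so Hiroshi is the only person who could newly come to control Quillon.
Hiroshi holds 80% of Redfern, so Hiroshi controls Redfern.
Neither Hiroshi nor any entity Hiroshi controls holds any voting interest in Quillon.
So before the transaction, Hiroshi does not control Quillon.
After the purchase, Hiroshi's direct stake in Northlake rises to 20% + 11% = 31%, and Hana's stake falls to 5%.
Hiroshi's side now holds 31% of Northlake, not > 50%, so Hiroshi still does not control Northlake.
After the transaction, neither Hiroshi nor any entity Hiroshi controls holds a voting interest in Quillon, so Hiroshi still does not control it.
No new person acquires control, so the clause is not triggered.

No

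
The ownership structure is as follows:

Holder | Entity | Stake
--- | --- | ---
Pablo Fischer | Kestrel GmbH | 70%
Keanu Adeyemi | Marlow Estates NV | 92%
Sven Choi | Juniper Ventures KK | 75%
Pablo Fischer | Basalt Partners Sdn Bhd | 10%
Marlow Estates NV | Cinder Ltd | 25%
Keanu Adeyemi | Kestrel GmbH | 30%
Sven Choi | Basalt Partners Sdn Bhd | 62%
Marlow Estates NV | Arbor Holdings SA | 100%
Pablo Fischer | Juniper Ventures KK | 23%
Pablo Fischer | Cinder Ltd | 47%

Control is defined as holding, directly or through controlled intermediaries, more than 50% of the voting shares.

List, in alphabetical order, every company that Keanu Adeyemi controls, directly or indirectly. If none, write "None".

Arbor Holdings SA, Marlow Estates NV

Keanu holds 92% of Marlow, so Keanu controls Marlow.
Marlow holds 100% of Arbor, so Keanu controls Arbor.
No other company's threshold is met.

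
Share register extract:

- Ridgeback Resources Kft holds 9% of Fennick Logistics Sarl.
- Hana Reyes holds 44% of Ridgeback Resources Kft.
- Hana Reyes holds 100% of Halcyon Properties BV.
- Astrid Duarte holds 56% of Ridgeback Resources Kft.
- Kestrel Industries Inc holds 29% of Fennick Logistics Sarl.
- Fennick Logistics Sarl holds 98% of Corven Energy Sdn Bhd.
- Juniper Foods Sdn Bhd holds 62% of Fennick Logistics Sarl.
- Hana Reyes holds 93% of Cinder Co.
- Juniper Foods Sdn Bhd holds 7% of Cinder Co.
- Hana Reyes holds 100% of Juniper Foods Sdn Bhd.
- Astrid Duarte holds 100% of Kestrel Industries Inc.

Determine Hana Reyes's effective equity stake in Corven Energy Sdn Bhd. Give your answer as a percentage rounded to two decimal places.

Hana reaches Corven along 2 paths.
Via Juniper → Fennick: 100% × 62% × 98% = 60.76%.
Via Ridgeback → Fennick: 44% × 9% × 98% = 3.8808%.
Total: 60.76% + 3.8808% = 64.6408%.
Rounded: 64.64%.

64.64%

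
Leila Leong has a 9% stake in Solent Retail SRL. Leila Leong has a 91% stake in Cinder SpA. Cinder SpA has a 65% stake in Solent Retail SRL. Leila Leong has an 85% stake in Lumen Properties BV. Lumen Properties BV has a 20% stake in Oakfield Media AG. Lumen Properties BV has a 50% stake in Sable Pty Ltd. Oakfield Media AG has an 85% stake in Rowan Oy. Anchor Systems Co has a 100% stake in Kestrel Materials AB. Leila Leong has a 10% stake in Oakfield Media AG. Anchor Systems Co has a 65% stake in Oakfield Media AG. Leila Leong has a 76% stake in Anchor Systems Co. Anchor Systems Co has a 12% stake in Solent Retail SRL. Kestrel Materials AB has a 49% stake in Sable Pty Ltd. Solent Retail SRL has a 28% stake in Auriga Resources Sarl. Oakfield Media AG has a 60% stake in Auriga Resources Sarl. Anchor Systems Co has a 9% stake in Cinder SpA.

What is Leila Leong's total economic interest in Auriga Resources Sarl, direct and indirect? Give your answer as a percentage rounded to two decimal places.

Leila reaches Auriga along 7 paths.
Via Cinder → Solent: 91% × 65% × 28% = 16.562%.
Via Anchor → Cinder → Solent: 76% × 9% × 65% × 28% = 1.24488%.
Via Solent: 9% × 28% = 2.52%.
Via Anchor → Solent: 76% × 12% × 28% = 2.5536%.
Via Lumen → Oakfield: 85% × 20% × 60% = 10.2%.
Via Oakfield: 10% × 60% = 6%.
Via Anchor → Oakfield: 76% × 65% × 60% = 29.64%.
Total: 16.562% + 1.24488% + 2.52% + 2.5536% + 10.2% + 6% + 29.64% = 68.72048%.
Rounded: 68.72%.

68.72%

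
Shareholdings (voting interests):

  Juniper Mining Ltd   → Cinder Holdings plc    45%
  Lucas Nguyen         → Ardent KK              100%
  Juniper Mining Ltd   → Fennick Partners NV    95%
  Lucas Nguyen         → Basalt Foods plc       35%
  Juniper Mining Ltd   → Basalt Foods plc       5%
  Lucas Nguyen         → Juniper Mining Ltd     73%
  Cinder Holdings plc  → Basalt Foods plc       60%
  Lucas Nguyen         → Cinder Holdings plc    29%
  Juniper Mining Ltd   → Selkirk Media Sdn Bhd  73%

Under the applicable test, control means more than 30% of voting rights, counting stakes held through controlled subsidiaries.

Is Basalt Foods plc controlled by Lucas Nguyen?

Yes

Lucas holds 73% of Juniper, so Lucas controls Juniper.
Lucas and Juniper together hold 29% + 45% = 74% of Cinder, so Lucas controls Cinder.
Lucas and Cinder and Juniper together hold 35% + 60% + 5% = 100% of Basalt, so Lucas controls Basalt.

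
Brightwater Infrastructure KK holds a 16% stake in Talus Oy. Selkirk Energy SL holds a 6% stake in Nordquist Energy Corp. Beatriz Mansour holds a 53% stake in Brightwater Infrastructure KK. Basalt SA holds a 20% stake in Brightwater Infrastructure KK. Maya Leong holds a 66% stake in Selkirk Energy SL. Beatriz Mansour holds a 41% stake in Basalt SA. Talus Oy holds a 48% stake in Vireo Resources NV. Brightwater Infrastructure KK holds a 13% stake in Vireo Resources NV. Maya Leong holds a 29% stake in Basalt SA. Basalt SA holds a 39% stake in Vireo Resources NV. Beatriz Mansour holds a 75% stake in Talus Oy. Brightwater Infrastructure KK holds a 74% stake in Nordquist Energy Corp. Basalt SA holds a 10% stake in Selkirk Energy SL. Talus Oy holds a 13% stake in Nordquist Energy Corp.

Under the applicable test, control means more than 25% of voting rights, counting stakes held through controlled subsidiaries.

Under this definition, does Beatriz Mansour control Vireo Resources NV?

Beatriz holds 41% of Basalt, so Beatriz controls Basalt.
Beatriz and Basalt together hold 53% + 20% = 73% of Brightwater, so Beatriz controls Brightwater.
Beatriz and Brightwater together hold 75% + 16% = 91% of Talus, so Beatriz controls Talus.
Brightwater and Talus and Basalt together hold 13% + 48% + 39% = 100% of Vireo, so Beatriz controls Vireo.

Yes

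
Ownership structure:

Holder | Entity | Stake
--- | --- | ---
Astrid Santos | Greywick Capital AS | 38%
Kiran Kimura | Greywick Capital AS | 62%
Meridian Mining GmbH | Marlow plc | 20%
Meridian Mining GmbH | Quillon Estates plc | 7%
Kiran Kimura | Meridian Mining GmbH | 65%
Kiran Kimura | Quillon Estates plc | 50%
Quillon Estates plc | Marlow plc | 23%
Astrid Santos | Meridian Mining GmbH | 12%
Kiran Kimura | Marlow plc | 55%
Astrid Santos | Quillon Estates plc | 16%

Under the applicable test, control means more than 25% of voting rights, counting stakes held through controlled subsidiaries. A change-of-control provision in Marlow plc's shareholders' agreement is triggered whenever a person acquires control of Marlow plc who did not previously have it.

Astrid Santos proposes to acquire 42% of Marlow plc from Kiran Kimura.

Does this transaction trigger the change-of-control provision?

The purchase adds only to Astrid's holdings (Kiran's stake shrinks), so Astrid is the only person who could newly come to control Marlow.
Astrid holds 38% of Greywick, so Astrid controls Greywick.
Neither Astrid nor any entity Astrid controls holds any voting interest in Marlow.
So before the transaction, Astrid does not control Marlow.
After the purchase, Astrid holds 42% of Marlow directly, and Kiran's stake falls to 13%.
Astrid holds 42% of Marlow, so Astrid controls Marlow.
Astrid did not control Marlow before and does after, so the clause is triggered.

Yes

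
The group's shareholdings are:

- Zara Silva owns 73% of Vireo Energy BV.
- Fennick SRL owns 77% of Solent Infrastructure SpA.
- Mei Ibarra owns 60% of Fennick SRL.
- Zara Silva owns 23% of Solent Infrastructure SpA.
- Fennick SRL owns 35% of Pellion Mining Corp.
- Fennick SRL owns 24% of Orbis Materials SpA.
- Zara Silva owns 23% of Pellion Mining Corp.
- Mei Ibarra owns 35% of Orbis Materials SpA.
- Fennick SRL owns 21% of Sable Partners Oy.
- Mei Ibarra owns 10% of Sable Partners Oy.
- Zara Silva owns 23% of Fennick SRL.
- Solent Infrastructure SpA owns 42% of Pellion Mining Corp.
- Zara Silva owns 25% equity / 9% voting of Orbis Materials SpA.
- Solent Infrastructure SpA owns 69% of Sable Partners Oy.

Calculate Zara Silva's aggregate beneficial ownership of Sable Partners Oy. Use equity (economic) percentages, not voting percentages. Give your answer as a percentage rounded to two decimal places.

32.92%

Zara reaches Sable along 3 paths.
Via Fennick: 23% × 21% = 4.83%.
Via Solent: 23% × 69% = 15.87%.
Via Fennick → Solent: 23% × 77% × 69% = 12.2199%.
Total: 4.83% + 15.87% + 12.2199% = 32.9199%.
Rounded: 32.92%.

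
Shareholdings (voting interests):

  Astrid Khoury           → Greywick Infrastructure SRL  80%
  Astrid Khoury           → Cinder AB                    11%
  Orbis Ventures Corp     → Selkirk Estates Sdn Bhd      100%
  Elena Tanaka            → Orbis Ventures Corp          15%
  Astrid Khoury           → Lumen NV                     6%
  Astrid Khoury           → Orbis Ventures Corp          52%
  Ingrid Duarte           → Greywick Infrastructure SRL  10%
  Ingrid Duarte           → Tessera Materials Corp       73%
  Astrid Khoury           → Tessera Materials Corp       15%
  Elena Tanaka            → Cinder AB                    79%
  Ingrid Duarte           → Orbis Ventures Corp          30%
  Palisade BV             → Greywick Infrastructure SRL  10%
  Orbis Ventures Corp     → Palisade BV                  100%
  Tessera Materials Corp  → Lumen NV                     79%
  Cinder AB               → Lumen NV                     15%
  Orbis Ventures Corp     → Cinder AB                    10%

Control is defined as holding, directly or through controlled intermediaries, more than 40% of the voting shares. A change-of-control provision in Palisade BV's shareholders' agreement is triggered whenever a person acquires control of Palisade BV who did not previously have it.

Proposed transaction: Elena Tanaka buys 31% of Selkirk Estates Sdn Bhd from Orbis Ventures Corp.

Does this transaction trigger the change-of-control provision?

The purchase adds only to Elena's holdings (Orbis's stake shrinks), so Elena is the only person who could newly come to control Palisade.
Elena holds 79% of Cinder, so Elena controls Cinder.
Neither Elena nor any entity Elena controls holds any voting interest in Palisade.
So before the transaction, Elena does not control Palisade.
After the purchase, Elena holds 31% of Selkirk directly, and Orbis's stake falls to 69%.
Elena's side now holds 31% of Selkirk, not > 40%, so Elena still does not control Selkirk.
After the transaction, neither Elena nor any entity Elena controls holds a voting interest in Palisade, so Elena still does not control it.
No new person acquires control, so the clause is not triggered.

No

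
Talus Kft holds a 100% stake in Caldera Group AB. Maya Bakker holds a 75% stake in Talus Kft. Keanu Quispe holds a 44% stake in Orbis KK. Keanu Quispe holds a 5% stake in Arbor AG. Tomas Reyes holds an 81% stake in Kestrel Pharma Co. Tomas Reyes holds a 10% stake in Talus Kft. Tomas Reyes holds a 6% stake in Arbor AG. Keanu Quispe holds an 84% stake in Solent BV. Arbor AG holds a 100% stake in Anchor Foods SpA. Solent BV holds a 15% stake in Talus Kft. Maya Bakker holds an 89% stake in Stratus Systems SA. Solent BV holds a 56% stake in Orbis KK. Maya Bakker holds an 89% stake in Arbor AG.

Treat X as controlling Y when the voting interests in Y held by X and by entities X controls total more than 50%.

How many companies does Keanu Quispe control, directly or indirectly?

2

Keanu holds 84% of Solent, so Keanu controls Solent.
Keanu and Solent together hold 44% + 56% = 100% of Orbis, so Keanu controls Orbis.
No other company's threshold is met.
Keanu controls 2 companies.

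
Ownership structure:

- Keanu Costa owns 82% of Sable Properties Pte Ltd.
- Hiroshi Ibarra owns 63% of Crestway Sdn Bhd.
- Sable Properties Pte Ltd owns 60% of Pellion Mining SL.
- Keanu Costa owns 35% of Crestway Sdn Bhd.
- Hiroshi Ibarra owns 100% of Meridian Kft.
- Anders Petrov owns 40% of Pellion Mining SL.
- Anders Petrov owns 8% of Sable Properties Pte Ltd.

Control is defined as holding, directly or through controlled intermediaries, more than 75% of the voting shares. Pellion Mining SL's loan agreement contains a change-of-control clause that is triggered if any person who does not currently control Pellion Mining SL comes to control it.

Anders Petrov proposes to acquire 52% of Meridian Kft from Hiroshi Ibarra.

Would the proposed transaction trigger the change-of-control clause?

No

The purchase adds only to Anders's holdings (Hiroshi's stake shrinks), so Anders is the only person who could newly come to control Pellion.
Anders's largest direct stake is 40% in Pellion, which does not meet the threshold, so Anders controls no company.
In Pellion, Anders's side holds only 40%, not > 75%.
So before the transaction, Anders does not control Pellion.
After the purchase, Anders holds 52% of Meridian directly, and Hiroshi's stake falls to 48%.
Anders's side now holds 52% of Meridian, not > 75%, so Anders still does not control Meridian.
After the transaction, Anders's side holds 40% of Pellion, not > 75%, so Anders still does not control Pellion.
No new person acquires control, so the clause is not triggered.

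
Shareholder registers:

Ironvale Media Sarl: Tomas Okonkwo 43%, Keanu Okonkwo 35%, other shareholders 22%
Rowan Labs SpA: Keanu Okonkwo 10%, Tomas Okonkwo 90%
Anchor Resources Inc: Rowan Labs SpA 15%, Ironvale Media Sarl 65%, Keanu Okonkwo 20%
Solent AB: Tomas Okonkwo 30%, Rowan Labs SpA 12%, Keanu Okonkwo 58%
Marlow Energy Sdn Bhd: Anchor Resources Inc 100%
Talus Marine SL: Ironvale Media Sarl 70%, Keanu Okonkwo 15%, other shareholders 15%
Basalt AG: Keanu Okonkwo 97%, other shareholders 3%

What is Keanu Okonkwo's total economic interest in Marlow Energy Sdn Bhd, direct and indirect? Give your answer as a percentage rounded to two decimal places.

44.25%

Keanu reaches Marlow along 3 paths.
Via Rowan → Anchor: 10% × 15% × 100% = 1.5%.
Via Ironvale → Anchor: 35% × 65% × 100% = 22.75%.
Via Anchor: 20% × 100% = 20%.
Total: 1.5% + 22.75% + 20% = 44.25%.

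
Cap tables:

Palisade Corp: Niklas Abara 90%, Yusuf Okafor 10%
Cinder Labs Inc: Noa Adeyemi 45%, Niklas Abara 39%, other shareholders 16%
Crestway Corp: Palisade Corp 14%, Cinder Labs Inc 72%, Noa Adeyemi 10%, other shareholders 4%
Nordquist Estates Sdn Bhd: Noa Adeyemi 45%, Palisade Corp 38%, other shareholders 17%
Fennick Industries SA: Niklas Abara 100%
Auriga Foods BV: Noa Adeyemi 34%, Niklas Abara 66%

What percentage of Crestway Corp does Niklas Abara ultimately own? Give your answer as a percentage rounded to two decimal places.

Niklas reaches Crestway along 2 paths.
Via Palisade: 90% × 14% = 12.6%.
Via Cinder: 39% × 72% = 28.08%.
Total: 12.6% + 28.08% = 40.68%.

40.68%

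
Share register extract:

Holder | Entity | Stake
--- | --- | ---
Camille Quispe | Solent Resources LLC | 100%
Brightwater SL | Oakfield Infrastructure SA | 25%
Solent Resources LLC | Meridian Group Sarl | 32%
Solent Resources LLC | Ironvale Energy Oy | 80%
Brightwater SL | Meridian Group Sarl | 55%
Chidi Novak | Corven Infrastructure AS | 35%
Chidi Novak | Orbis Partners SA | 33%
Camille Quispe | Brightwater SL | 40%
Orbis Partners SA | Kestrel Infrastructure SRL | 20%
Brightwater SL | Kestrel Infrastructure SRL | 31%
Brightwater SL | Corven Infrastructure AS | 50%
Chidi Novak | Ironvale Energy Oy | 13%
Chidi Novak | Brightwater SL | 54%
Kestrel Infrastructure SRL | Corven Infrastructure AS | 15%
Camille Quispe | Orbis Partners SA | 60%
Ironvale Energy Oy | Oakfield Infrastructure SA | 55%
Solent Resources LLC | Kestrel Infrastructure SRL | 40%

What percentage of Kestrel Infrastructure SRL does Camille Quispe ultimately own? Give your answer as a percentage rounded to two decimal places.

Camille reaches Kestrel along 3 paths.
Via Solent: 100% × 40% = 40%.
Via Orbis: 60% × 20% = 12%.
Via Brightwater: 40% × 31% = 12.4%.
Total: 40% + 12% + 12.4% = 64.4%.
Rounded: 64.40%.

64.40%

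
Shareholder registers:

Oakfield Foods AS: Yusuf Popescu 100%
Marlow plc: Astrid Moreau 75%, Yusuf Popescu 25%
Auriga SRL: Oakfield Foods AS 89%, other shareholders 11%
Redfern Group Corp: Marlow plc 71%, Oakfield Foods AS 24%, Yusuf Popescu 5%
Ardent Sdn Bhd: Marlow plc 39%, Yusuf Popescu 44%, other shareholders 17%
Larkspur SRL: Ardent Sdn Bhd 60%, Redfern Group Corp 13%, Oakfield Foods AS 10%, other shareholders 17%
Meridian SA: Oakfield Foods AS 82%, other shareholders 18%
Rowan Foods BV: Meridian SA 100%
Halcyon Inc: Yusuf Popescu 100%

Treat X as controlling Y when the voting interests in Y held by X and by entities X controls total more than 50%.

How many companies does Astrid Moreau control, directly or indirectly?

Astrid holds 75% of Marlow, so Astrid controls Marlow.
Marlow holds 71% of Redfern, so Astrid controls Redfern.
No other company's threshold is met.
Astrid controls 2 companies.

2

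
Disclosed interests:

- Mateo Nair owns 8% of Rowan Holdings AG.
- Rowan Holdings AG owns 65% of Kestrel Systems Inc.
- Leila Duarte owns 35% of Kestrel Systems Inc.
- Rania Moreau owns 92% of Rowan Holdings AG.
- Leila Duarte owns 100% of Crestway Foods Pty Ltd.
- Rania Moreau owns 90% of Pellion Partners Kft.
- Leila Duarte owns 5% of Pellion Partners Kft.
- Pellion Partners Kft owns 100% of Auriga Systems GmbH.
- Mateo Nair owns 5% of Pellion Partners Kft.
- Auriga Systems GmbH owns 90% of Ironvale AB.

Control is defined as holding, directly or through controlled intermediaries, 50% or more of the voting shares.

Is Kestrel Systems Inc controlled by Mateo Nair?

Mateo's largest direct stake is 8% in Rowan, which does not meet the threshold, so Mateo controls no company.
Neither Mateo nor any entity Mateo controls holds any voting interest in Kestrel.
So Mateo does not control Kestrel.

No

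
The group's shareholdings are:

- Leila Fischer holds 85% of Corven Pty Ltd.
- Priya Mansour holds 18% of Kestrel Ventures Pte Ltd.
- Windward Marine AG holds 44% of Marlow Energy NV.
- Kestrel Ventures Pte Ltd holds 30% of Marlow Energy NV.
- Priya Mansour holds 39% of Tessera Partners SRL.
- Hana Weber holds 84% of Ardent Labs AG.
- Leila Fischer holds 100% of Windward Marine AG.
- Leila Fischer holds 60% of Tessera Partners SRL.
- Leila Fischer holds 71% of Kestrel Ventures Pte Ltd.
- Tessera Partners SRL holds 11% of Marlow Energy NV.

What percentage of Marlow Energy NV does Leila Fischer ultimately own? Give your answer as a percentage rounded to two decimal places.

71.90%

Leila reaches Marlow along 3 paths.
Via Tessera: 60% × 11% = 6.6%.
Via Windward: 100% × 44% = 44%.
Via Kestrel: 71% × 30% = 21.3%.
Total: 6.6% + 44% + 21.3% = 71.9%.
Rounded: 71.90%.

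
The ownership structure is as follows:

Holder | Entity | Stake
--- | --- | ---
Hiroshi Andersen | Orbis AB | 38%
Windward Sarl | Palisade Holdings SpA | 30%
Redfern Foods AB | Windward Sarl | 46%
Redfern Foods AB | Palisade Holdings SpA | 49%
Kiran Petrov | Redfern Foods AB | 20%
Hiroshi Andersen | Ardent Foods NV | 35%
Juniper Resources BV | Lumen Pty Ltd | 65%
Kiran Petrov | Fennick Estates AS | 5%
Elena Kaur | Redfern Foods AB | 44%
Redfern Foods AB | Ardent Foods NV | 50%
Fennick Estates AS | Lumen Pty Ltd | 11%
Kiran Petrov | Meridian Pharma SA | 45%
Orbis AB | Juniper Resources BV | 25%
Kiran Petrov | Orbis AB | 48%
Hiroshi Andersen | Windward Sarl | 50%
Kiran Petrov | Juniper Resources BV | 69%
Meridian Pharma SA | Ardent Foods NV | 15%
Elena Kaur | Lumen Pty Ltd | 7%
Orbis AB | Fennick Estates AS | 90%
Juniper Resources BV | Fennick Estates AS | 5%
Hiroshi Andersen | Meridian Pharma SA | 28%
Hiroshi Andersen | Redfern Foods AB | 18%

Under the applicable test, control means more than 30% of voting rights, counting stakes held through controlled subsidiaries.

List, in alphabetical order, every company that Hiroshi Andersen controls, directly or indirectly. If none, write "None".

Hiroshi holds 38% of Orbis, so Hiroshi controls Orbis.
Hiroshi holds 50% of Windward, so Hiroshi controls Windward.
Hiroshi holds 35% of Ardent, so Hiroshi controls Ardent.
Orbis holds 90% of Fennick, so Hiroshi controls Fennick.
No other company's threshold is met.

Ardent Foods NV, Fennick Estates AS, Orbis AB, Windward Sarl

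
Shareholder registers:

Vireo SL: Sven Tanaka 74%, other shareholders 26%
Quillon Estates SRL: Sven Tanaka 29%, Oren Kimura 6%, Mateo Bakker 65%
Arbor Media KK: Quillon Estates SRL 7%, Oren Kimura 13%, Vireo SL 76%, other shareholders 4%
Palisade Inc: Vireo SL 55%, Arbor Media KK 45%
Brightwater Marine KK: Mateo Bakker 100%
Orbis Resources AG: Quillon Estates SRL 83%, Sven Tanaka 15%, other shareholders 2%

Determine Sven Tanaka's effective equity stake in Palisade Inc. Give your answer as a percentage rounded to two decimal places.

Sven reaches Palisade along 3 paths.
Via Vireo: 74% × 55% = 40.7%.
Via Quillon → Arbor: 29% × 7% × 45% = 0.9135%.
Via Vireo → Arbor: 74% × 76% × 45% = 25.308%.
Total: 40.7% + 0.9135% + 25.308% = 66.9215%.
Rounded: 66.92%.

66.92%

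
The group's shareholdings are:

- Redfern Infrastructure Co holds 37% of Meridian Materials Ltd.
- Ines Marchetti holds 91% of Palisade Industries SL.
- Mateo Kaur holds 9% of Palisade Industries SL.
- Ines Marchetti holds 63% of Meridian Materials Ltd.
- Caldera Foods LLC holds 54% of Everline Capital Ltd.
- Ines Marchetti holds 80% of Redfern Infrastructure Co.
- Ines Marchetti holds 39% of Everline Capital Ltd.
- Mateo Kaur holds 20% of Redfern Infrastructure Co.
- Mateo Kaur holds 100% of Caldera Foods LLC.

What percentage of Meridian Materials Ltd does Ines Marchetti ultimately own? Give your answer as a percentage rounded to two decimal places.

92.60%

Ines reaches Meridian along 2 paths.
Direct stake: 63% = 63%.
Via Redfern: 80% × 37% = 29.6%.
Total: 63% + 29.6% = 92.6%.
Rounded: 92.60%.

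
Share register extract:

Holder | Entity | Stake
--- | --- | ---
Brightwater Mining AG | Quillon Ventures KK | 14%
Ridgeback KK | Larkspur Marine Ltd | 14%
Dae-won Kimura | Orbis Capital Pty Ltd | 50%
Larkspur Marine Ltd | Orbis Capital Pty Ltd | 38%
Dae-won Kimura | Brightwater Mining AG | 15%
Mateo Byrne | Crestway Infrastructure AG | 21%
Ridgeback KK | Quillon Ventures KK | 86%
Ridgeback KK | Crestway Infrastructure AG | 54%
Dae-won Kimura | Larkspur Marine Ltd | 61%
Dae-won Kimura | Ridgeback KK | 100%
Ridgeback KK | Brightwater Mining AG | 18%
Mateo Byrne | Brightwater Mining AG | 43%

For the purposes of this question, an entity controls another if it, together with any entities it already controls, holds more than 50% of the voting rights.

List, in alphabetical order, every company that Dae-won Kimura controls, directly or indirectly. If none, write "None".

Crestway Infrastructure AG, Larkspur Marine Ltd, Orbis Capital Pty Ltd, Quillon Ventures KK, Ridgeback KK

Dae-won holds 100% of Ridgeback, so Dae-won controls Ridgeback.
Ridgeback and Dae-won together hold 14% + 61% = 75% of Larkspur, so Dae-won controls Larkspur.
Ridgeback holds 54% of Crestway, so Dae-won controls Crestway.
Larkspur and Dae-won together hold 38% + 50% = 88% of Orbis, so Dae-won controls Orbis.
Ridgeback holds 86% of Quillon, so Dae-won controls Quillon.
No other company's threshold is met.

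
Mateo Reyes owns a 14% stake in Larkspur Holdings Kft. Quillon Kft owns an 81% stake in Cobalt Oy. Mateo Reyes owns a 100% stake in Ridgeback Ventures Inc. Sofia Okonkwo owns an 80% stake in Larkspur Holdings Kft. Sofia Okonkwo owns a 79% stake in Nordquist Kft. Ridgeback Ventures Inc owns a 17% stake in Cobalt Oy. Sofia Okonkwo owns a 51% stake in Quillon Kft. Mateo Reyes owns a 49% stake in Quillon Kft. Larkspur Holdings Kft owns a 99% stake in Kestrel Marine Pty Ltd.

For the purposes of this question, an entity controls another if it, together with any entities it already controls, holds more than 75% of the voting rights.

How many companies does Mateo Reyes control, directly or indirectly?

1

Mateo holds 100% of Ridgeback, so Mateo controls Ridgeback.
No other company's threshold is met.
Mateo controls 1 company.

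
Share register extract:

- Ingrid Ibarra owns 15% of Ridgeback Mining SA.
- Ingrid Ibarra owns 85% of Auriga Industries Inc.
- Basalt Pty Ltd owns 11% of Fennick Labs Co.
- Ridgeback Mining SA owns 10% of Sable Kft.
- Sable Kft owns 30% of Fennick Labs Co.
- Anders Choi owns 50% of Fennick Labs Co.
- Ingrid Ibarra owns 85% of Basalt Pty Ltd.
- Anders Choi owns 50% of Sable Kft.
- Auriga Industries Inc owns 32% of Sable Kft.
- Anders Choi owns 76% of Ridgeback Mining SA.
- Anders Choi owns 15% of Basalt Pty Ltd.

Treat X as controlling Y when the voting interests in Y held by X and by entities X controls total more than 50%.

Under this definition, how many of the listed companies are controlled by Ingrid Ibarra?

2

Ingrid holds 85% of Basalt, so Ingrid controls Basalt.
Ingrid holds 85% of Auriga, so Ingrid controls Auriga.
No other company's threshold is met.
Ingrid controls 2 companies.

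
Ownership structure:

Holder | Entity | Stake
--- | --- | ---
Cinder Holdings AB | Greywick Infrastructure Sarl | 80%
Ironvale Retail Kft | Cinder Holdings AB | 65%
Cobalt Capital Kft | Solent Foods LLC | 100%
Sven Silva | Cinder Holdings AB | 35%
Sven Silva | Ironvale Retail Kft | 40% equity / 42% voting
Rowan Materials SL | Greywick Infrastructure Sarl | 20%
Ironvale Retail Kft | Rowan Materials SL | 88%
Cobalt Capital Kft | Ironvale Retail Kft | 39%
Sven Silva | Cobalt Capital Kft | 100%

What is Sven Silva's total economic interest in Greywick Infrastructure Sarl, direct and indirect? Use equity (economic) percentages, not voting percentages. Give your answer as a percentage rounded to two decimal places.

82.98%

Sven reaches Greywick along 5 paths.
Via Ironvale → Rowan: 40% × 88% × 20% = 7.04%.
Via Cobalt → Ironvale → Rowan: 100% × 39% × 88% × 20% = 6.864%.
Via Cinder: 35% × 80% = 28%.
Via Ironvale → Cinder: 40% × 65% × 80% = 20.8%.
Via Cobalt → Ironvale → Cinder: 100% × 39% × 65% × 80% = 20.28%.
Total: 7.04% + 6.864% + 28% + 20.8% + 20.28% = 82.984%.
Rounded: 82.98%.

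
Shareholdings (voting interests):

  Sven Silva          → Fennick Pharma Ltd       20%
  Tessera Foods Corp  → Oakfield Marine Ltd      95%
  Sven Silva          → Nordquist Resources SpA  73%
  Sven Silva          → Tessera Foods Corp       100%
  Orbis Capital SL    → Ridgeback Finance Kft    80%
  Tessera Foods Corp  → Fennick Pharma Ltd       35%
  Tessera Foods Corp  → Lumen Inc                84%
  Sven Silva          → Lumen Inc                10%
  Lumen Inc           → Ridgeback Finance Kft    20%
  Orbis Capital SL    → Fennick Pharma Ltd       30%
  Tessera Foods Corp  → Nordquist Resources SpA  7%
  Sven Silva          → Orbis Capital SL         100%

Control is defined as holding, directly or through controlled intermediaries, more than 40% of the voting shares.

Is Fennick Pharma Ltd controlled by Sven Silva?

Yes

Sven holds 100% of Orbis, so Sven controls Orbis.
Sven holds 100% of Tessera, so Sven controls Tessera.
Orbis and Tessera and Sven together hold 30% + 35% + 20% = 85% of Fennick, so Sven controls Fennick.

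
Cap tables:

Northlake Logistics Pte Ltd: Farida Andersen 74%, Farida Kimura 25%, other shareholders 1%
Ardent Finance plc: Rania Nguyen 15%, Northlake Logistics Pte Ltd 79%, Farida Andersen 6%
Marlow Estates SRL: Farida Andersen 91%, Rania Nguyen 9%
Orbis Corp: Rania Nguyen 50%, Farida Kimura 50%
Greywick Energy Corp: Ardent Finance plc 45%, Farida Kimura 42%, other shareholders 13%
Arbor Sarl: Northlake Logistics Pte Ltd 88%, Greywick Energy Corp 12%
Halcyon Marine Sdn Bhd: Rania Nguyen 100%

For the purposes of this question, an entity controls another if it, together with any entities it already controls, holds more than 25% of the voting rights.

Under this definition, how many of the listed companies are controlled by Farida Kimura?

2

Farida Kimura holds 50% of Orbis, so Farida Kimura controls Orbis.
Farida Kimura holds 42% of Greywick, so Farida Kimura controls Greywick.
No other company's threshold is met.
Farida Kimura controls 2 companies.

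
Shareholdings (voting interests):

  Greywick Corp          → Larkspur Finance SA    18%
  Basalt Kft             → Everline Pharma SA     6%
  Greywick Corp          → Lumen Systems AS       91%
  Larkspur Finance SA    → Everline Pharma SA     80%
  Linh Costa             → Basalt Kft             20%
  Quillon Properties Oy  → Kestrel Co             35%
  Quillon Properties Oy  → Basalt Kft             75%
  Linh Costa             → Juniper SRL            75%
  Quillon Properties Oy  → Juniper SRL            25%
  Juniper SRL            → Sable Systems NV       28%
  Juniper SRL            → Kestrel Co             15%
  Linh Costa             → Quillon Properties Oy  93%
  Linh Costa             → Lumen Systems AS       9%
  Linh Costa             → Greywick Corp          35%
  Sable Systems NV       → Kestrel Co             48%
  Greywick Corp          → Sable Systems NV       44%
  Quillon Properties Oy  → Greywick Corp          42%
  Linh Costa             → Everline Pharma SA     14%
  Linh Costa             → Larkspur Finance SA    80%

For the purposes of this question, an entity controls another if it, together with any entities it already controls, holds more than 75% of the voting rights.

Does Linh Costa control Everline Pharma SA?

Linh holds 93% of Quillon, so Linh controls Quillon.
Quillon and Linh together hold 42% + 35% = 77% of Greywick, so Linh controls Greywick.
Greywick and Linh together hold 18% + 80% = 98% of Larkspur, so Linh controls Larkspur.
Quillon and Linh together hold 75% + 20% = 95% of Basalt, so Linh controls Basalt.
Basalt and Larkspur and Linh together hold 6% + 80% + 14% = 100% of Everline, so Linh controls Everline.

Yes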